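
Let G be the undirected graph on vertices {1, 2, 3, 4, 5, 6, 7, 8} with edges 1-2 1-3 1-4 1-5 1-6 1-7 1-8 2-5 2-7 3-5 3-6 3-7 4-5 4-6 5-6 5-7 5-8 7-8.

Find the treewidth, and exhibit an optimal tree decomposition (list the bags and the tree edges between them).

Each bag holds 4 vertices, so the decomposition has width 3, which upper-bounds the treewidth. On the other hand G contains the 4-clique {1, 4, 5, 6}. A clique must lie in a single bag of any decomposition, so no decomposition can have width below 3. Therefore the treewidth is 3.

Treewidth 3.
One optimal decomposition is:
Bags: B1 = {1, 3, 5, 7}  B2 = {1, 3, 5, 6}  B3 = {1, 4, 5, 6}  B4 = {1, 2, 5, 7}  B5 = {1, 5, 7, 8}
Tree: B1–B2, B2–B3, B1–B4, B1–B5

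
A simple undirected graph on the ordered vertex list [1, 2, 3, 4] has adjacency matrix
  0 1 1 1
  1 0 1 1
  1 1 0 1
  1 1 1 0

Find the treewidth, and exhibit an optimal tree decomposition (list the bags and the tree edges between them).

With just one bag of size 4, the width is 4 − 1 = 3, so tw(G) ≤ 3. Conversely, {1, 2, 3, 4} is a clique of size 4, and the vertices of any clique must share a bag in every tree decomposition; so some bag has ≥ 4 vertices and tw(G) ≥ 3. Combining the bounds, tw(G) = 3.

Treewidth 3.
One optimal decomposition is:
Bags: B1 = {1, 2, 3, 4}
Tree: (single bag)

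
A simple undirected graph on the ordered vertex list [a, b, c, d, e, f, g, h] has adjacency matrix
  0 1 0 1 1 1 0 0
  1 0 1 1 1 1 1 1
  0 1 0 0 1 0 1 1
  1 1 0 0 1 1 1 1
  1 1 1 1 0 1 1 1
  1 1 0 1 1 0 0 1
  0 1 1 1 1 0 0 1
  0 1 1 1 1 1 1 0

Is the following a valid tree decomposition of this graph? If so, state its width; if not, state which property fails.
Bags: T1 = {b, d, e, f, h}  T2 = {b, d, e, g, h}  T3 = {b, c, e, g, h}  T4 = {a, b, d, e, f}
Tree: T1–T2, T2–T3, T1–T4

Vertex coverage: the bags together contain {a, b, c, d, e, f, g, h}, the full vertex set. Edge coverage: each edge of G has both endpoints in at least one bag. Running intersection: for every vertex, the bags containing it form a connected subtree. All three properties hold, so this is a valid tree decomposition of width max|bag| − 1 = 4, and hence tw(G) ≤ 4.

Yes; width 4.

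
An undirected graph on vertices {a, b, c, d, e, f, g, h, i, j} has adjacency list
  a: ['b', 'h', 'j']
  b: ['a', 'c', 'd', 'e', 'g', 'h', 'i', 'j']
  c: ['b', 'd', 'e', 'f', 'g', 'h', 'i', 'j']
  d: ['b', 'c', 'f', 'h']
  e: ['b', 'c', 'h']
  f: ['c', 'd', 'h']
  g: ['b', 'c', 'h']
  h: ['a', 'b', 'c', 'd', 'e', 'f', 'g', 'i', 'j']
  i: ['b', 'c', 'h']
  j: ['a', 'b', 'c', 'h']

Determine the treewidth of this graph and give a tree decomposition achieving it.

Treewidth 3.
One optimal decomposition is:
Bags: B1 = {b, c, h, j}  B2 = {b, c, e, h}  B3 = {b, c, d, h}  B4 = {b, c, g, h}  B5 = {c, d, f, h}  B6 = {b, c, h, i}  B7 = {a, b, h, j}
Tree: B1–B2, B2–B3, B3–B4, B3–B5, B3–B6, B1–B7

The largest bag has 4 vertices, giving width 3; this decomposition certifies tw(G) ≤ 3. On the other hand G contains the 4-clique {c, d, f, h}. A clique must lie in a single bag of any decomposition, so no decomposition can have width below 3. The upper and lower bounds meet at 3, so that is the treewidth.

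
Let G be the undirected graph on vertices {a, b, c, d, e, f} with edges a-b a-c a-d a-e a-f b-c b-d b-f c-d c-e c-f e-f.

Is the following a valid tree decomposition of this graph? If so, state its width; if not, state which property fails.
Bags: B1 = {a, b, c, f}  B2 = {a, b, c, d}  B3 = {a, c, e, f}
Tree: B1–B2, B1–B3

Yes; width 3.

Vertex coverage: the bags together contain {a, b, c, d, e, f}, the full vertex set. Edge coverage: each edge of G has both endpoints in at least one bag. Running intersection: for every vertex, the bags containing it form a connected subtree. All three properties hold, so this is a valid tree decomposition of width max|bag| − 1 = 3, and hence tw(G) ≤ 3.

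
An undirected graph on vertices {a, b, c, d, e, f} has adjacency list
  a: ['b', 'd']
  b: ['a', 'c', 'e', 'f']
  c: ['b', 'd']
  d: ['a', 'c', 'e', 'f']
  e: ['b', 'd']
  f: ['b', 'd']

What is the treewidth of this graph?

2

A width-2 tree decomposition is:
Bags: B1 = {b, c, d}  B2 = {b, d, e}  B3 = {a, b, d}  B4 = {b, d, f}
Tree: B1–B2, B2–B3, B3–B4
Every bag has size at most 3, so the width is 3 − 1 = 2 and tw(G) ≤ 2. For the lower bound, G contains the cycle c–d–e–b–c, so G is not a forest; only forests have treewidth ≤ 1, hence tw(G) ≥ 2. Hence tw(G) = 2 exactly.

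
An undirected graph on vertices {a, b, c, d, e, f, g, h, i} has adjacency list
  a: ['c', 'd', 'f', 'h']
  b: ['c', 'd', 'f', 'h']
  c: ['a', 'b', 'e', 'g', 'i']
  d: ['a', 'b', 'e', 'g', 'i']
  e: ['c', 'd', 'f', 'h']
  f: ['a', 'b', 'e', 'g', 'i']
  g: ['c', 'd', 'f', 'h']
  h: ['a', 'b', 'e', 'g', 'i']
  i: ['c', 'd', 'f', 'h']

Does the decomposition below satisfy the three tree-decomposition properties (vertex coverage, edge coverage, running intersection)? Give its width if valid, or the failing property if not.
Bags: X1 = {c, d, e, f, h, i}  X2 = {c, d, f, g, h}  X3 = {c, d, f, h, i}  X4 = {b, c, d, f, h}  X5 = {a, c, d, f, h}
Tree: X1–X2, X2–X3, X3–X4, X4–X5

A tree decomposition must satisfy three properties: every vertex lies in some bag; for every edge, both endpoints lie together in some bag; and for every vertex, the bags containing it form a connected subtree. Here bags containing vertex i are not connected in the tree, so the decomposition is invalid.

No — bags containing vertex i are not connected in the tree.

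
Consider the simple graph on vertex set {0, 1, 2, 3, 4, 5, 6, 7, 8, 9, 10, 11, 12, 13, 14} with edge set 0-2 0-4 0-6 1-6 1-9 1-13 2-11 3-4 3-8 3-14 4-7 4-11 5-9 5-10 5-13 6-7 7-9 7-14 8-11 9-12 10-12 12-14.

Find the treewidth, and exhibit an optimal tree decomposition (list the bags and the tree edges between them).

Treewidth 3.
Bags: B1 = {5, 10, 12, 13}  B2 = {5, 9, 12, 13}  B3 = {1, 9, 12, 13}  B4 = {1, 9, 12, 14}  B5 = {1, 7, 9, 14}  B6 = {1, 6, 7, 14}  B7 = {3, 6, 7, 14}  B8 = {3, 4, 6, 7}  B9 = {0, 3, 4, 6}  B10 = {0, 3, 4, 8}  B11 = {0, 4, 8, 11}  B12 = {0, 2, 8, 11}
Tree: B1–B2, B2–B3, B3–B4, B4–B5, B5–B6, B6–B7, B7–B8, B8–B9, B9–B10, B10–B11, B11–B12

Each bag holds 4 vertices, so the decomposition has width 3, which upper-bounds the treewidth. For the lower bound: the 4 vertex sets {5,10,13}, {12}, {9}, {1,6,7,14} are disjoint, each induces a connected subgraph, and every pair is joined by at least one edge of G. Contracting each set to a single vertex therefore yields K_{4} as a minor, and since treewidth is minor-monotone, tw(G) ≥ tw(K_{4}) = 3. Therefore the treewidth is 3.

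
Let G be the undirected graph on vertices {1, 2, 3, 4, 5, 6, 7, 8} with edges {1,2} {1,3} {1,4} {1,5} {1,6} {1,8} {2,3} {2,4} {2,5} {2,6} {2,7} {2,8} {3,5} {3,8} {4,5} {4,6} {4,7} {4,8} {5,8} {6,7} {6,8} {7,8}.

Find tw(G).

4

A width-4 tree decomposition is:
Bags: B1 = {2, 4, 6, 7, 8}  B2 = {1, 2, 4, 6, 8}  B3 = {1, 2, 4, 5, 8}  B4 = {1, 2, 3, 5, 8}
Tree: B1–B2, B2–B3, B3–B4
Each bag holds 5 vertices, so the decomposition has width 4, which upper-bounds the treewidth. On the other hand G contains the 5-clique {1, 2, 3, 5, 8}. A clique must lie in a single bag of any decomposition, so no decomposition can have width below 4. The upper and lower bounds meet at 4, so that is the treewidth.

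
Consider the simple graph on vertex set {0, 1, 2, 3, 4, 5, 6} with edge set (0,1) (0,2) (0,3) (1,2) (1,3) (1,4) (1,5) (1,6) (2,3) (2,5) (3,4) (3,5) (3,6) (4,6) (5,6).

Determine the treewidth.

A width-3 tree decomposition is:
Bags: B1 = {1, 2, 3, 5}  B2 = {0, 1, 2, 3}  B3 = {1, 3, 5, 6}  B4 = {1, 3, 4, 6}
Tree: B1–B2, B1–B3, B3–B4
The largest bag has 4 vertices, giving width 3; this decomposition certifies tw(G) ≤ 3. Conversely, {0, 1, 2, 3} is a clique of size 4, and the vertices of any clique must share a bag in every tree decomposition; so some bag has ≥ 4 vertices and tw(G) ≥ 3. Combining the bounds, tw(G) = 3.

3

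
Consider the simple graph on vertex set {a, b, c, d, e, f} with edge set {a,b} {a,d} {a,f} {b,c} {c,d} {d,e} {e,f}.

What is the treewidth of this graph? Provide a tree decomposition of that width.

Each bag holds 3 vertices, so the decomposition has width 2, which upper-bounds the treewidth. Since f–e–d–a–f is a cycle in G, G is not acyclic. Forests are exactly the graphs of treewidth ≤ 1, so tw(G) ≥ 2. Therefore the treewidth is 2.

Treewidth 2.
One optimal decomposition is:
Bags: B1 = {a, e, f}  B2 = {a, d, e}  B3 = {a, b, d}  B4 = {b, c, d}
Tree: B1–B2, B2–B3, B3–B4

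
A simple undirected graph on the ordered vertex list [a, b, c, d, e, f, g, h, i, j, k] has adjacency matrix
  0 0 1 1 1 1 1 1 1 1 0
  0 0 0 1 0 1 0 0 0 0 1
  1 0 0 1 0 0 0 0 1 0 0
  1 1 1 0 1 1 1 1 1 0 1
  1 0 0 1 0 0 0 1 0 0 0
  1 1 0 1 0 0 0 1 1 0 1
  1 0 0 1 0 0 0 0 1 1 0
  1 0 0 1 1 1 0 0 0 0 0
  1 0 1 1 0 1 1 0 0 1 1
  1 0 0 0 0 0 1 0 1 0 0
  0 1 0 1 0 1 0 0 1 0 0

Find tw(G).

A width-3 tree decomposition is:
Bags: B1 = {a, d, f, h}  B2 = {a, d, f, i}  B3 = {d, f, i, k}  B4 = {a, d, e, h}  B5 = {a, d, g, i}  B6 = {b, d, f, k}  B7 = {a, c, d, i}  B8 = {a, g, i, j}
Tree: B1–B2, B2–B3, B1–B4, B2–B5, B3–B6, B5–B7, B5–B8
Each bag holds 4 vertices, so the decomposition has width 3, which upper-bounds the treewidth. Conversely, {a, d, e, h} is a clique of size 4, and the vertices of any clique must share a bag in every tree decomposition; so some bag has ≥ 4 vertices and tw(G) ≥ 3. Therefore the treewidth is 3.

3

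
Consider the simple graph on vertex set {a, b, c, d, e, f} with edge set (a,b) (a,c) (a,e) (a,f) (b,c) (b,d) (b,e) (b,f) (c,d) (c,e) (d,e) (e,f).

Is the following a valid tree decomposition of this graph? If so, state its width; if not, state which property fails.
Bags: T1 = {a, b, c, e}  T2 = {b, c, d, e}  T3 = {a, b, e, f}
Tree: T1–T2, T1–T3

Yes; width 3.

Every vertex of G appears in some bag (union = {a, b, c, d, e, f}); every edge is covered by a bag; and for each vertex v the set of bags containing v is connected in the bag tree. The decomposition is therefore valid. The largest bag has 4 vertices, so the width is 3.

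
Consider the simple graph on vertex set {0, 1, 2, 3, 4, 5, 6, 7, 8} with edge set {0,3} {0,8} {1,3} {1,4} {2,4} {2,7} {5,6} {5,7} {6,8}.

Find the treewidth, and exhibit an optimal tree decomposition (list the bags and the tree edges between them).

Treewidth 2.
Bags: B1 = {0, 3, 8}  B2 = {1, 3, 8}  B3 = {1, 4, 8}  B4 = {2, 4, 8}  B5 = {2, 7, 8}  B6 = {5, 7, 8}  B7 = {5, 6, 8}
Tree: B1–B2, B2–B3, B3–B4, B4–B5, B5–B6, B6–B7

The largest bag has 3 vertices, giving width 2; this decomposition certifies tw(G) ≤ 2. The edges 8–0–3–1–4–2–7–5–6–8 form a cycle, so G is not a tree and its treewidth is at least 2. Combining the bounds, tw(G) = 2.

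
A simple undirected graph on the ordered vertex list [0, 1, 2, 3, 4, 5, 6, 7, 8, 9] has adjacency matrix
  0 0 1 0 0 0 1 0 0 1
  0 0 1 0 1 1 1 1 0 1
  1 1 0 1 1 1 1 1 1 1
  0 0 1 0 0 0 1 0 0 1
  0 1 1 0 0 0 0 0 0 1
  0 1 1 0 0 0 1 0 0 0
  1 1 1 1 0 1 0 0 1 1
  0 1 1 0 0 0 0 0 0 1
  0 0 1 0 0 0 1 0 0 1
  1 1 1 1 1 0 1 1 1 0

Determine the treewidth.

3

A width-3 tree decomposition is:
Bags: B1 = {1, 2, 7, 9}  B2 = {1, 2, 6, 9}  B3 = {2, 3, 6, 9}  B4 = {1, 2, 4, 9}  B5 = {1, 2, 5, 6}  B6 = {0, 2, 6, 9}  B7 = {2, 6, 8, 9}
Tree: B1–B2, B2–B3, B1–B4, B2–B5, B2–B6, B3–B7
Each bag holds 4 vertices, so the decomposition has width 3, which upper-bounds the treewidth. On the other hand G contains the 4-clique {1, 2, 4, 9}. A clique must lie in a single bag of any decomposition, so no decomposition can have width below 3. The upper and lower bounds meet at 3, so that is the treewidth.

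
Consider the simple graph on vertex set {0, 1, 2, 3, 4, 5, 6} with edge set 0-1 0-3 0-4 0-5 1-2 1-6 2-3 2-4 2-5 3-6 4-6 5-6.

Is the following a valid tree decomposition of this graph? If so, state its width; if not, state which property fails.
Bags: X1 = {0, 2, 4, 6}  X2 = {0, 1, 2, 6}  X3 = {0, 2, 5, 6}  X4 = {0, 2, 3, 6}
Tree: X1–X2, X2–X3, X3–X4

Every vertex of G appears in some bag (union = {0, 1, 2, 3, 4, 5, 6}); every edge is covered by a bag; and for each vertex v the set of bags containing v is connected in the bag tree. The decomposition is therefore valid. The largest bag has 4 vertices, so the width is 3.

Yes; width 3.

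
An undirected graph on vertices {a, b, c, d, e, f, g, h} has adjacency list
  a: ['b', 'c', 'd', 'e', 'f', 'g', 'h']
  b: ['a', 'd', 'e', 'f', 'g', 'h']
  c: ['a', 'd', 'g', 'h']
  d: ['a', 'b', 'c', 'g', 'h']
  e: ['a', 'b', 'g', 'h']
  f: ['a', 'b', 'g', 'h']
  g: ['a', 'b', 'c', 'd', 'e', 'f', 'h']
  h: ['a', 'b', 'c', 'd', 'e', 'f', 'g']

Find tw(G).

4

A width-4 tree decomposition is:
Bags: B1 = {a, b, e, g, h}  B2 = {a, b, d, g, h}  B3 = {a, c, d, g, h}  B4 = {a, b, f, g, h}
Tree: B1–B2, B2–B3, B1–B4
Every bag has size at most 5, so the width is 5 − 1 = 4 and tw(G) ≤ 4. Conversely, {a, c, d, g, h} is a clique of size 5, and the vertices of any clique must share a bag in every tree decomposition; so some bag has ≥ 5 vertices and tw(G) ≥ 4. Combining the bounds, tw(G) = 4.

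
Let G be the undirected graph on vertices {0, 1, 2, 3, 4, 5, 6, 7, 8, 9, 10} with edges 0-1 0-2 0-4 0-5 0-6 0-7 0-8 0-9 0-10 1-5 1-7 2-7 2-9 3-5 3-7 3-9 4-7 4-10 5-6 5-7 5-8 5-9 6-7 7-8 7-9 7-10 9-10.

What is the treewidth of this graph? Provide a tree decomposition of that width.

Every bag has size at most 4, so the width is 4 − 1 = 3 and tw(G) ≤ 3. For the lower bound, the 4 vertices {0, 2, 7, 9} are pairwise adjacent, and any tree decomposition puts a clique entirely inside one bag — forcing width ≥ 3. Hence tw(G) = 3 exactly.

Treewidth 3.
One such decomposition:
Bags: B1 = {0, 7, 9, 10}  B2 = {0, 5, 7, 9}  B3 = {0, 2, 7, 9}  B4 = {0, 4, 7, 10}  B5 = {0, 5, 6, 7}  B6 = {3, 5, 7, 9}  B7 = {0, 1, 5, 7}  B8 = {0, 5, 7, 8}
Tree: B1–B2, B2–B3, B1–B4, B2–B5, B2–B6, B2–B7, B2–B8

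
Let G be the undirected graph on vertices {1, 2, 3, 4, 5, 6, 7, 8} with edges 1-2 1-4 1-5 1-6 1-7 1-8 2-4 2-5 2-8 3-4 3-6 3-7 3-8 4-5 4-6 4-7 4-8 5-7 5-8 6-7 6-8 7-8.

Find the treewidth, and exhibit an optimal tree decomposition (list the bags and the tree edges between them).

The largest bag has 5 vertices, giving width 4; this decomposition certifies tw(G) ≤ 4. For the lower bound, the 5 vertices {1, 2, 4, 5, 8} are pairwise adjacent, and any tree decomposition puts a clique entirely inside one bag — forcing width ≥ 4. Therefore the treewidth is 4.

Treewidth 4.
One such decomposition:
Bags: B1 = {1, 4, 5, 7, 8}  B2 = {1, 2, 4, 5, 8}  B3 = {1, 4, 6, 7, 8}  B4 = {3, 4, 6, 7, 8}
Tree: B1–B2, B1–B3, B3–B4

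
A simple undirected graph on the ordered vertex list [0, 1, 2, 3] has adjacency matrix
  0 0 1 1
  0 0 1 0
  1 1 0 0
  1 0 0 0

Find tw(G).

A width-1 tree decomposition is:
Bags: B1 = {1, 2}  B2 = {0, 2}  B3 = {0, 3}
Tree: B1–B2, B2–B3
The largest bag has 2 vertices, giving width 1; this decomposition certifies tw(G) ≤ 1. Since G has at least one edge (e.g. 1–2), it is not an edgeless graph, so tw(G) ≥ 1. The upper and lower bounds meet at 1, so that is the treewidth.

1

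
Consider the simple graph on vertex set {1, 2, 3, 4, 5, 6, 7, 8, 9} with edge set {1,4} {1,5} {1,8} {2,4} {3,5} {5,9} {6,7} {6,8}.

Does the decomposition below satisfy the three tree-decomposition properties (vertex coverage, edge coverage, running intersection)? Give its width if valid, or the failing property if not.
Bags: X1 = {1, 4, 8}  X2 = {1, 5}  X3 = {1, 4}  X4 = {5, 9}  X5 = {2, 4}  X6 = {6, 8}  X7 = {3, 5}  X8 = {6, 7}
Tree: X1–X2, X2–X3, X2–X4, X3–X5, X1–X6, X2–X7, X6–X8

A tree decomposition must satisfy three properties: every vertex lies in some bag; for every edge, both endpoints lie together in some bag; and for every vertex, the bags containing it form a connected subtree. Here bags containing vertex 4 are not connected in the tree, so the decomposition is invalid.

No — bags containing vertex 4 are not connected in the tree.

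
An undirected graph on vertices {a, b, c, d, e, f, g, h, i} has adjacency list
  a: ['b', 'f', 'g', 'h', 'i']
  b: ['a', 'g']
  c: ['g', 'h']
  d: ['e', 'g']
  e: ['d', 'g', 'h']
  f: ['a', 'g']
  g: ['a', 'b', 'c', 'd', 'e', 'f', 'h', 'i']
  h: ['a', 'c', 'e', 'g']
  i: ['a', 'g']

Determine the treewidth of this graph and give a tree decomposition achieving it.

Treewidth 2.
Bags: B1 = {a, g, h}  B2 = {e, g, h}  B3 = {d, e, g}  B4 = {a, b, g}  B5 = {a, f, g}  B6 = {a, g, i}  B7 = {c, g, h}
Tree: B1–B2, B2–B3, B1–B4, B1–B5, B5–B6, B1–B7

The largest bag has 3 vertices, giving width 2; this decomposition certifies tw(G) ≤ 2. On the other hand G contains the 3-clique {d, e, g}. A clique must lie in a single bag of any decomposition, so no decomposition can have width below 2. Therefore the treewidth is 2.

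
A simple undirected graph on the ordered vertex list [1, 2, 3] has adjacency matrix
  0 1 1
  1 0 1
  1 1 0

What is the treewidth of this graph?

2

A width-2 tree decomposition is:
Bags: B1 = {1, 2, 3}
Tree: (single bag)
With just one bag of size 3, the width is 3 − 1 = 2, so tw(G) ≤ 2. Conversely, {1, 2, 3} is a clique of size 3, and the vertices of any clique must share a bag in every tree decomposition; so some bag has ≥ 3 vertices and tw(G) ≥ 2. The upper and lower bounds meet at 2, so that is the treewidth.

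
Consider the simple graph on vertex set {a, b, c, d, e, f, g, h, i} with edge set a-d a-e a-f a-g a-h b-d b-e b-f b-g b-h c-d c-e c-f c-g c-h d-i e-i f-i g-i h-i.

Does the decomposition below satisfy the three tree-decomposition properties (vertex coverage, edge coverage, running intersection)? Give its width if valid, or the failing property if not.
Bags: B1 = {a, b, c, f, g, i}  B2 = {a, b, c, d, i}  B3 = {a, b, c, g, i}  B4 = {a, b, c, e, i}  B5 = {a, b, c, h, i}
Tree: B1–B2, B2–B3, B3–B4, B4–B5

No — bags containing vertex g are not connected in the tree.

A tree decomposition must satisfy three properties: every vertex lies in some bag; for every edge, both endpoints lie together in some bag; and for every vertex, the bags containing it form a connected subtree. Here bags containing vertex g are not connected in the tree, so the decomposition is invalid.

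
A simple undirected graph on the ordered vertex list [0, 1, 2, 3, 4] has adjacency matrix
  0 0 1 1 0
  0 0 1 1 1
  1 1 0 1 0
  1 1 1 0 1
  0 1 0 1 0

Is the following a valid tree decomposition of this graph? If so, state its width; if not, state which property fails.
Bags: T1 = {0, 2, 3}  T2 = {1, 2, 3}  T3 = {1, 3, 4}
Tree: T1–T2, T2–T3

Yes; width 2.

Checking the three conditions: (i) the bags cover all of {0, 1, 2, 3, 4}; (ii) for each edge, some bag contains both endpoints; (iii) the bags containing any fixed vertex form a subtree. All hold, so the decomposition is valid with width 3 − 1 = 2.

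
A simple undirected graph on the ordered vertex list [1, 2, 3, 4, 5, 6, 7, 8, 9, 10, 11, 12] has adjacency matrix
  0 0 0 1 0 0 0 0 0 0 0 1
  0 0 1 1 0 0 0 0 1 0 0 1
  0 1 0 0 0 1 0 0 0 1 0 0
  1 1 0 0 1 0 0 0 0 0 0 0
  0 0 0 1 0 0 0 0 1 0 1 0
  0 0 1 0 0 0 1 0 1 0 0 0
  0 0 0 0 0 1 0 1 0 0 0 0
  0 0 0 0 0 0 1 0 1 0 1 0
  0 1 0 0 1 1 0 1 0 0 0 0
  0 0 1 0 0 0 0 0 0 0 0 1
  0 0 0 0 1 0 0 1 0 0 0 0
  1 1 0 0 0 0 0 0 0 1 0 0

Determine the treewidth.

A width-3 tree decomposition is:
Bags: B1 = {1, 4, 10, 12}  B2 = {2, 4, 10, 12}  B3 = {2, 3, 4, 10}  B4 = {2, 3, 4, 5}  B5 = {2, 3, 5, 9}  B6 = {3, 5, 6, 9}  B7 = {5, 6, 9, 11}  B8 = {6, 8, 9, 11}  B9 = {6, 7, 8, 11}
Tree: B1–B2, B2–B3, B3–B4, B4–B5, B5–B6, B6–B7, B7–B8, B8–B9
Each bag holds 4 vertices, so the decomposition has width 3, which upper-bounds the treewidth. For the lower bound: the 4 vertex sets {1,10,12}, {4}, {2}, {3,5,6,9} are disjoint, each induces a connected subgraph, and every pair is joined by at least one edge of G. Contracting each set to a single vertex therefore yields K_{4} as a minor, and since treewidth is minor-monotone, tw(G) ≥ tw(K_{4}) = 3. Combining the bounds, tw(G) = 3.

3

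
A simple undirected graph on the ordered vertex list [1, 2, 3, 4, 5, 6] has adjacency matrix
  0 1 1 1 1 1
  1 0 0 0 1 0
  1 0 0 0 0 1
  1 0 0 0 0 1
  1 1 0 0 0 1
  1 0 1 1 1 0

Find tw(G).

A width-2 tree decomposition is:
Bags: B1 = {1, 3, 6}  B2 = {1, 4, 6}  B3 = {1, 5, 6}  B4 = {1, 2, 5}
Tree: B1–B2, B2–B3, B3–B4
The largest bag has 3 vertices, giving width 2; this decomposition certifies tw(G) ≤ 2. For the lower bound, the 3 vertices {1, 2, 5} are pairwise adjacent, and any tree decomposition puts a clique entirely inside one bag — forcing width ≥ 2. The upper and lower bounds meet at 2, so that is the treewidth.

2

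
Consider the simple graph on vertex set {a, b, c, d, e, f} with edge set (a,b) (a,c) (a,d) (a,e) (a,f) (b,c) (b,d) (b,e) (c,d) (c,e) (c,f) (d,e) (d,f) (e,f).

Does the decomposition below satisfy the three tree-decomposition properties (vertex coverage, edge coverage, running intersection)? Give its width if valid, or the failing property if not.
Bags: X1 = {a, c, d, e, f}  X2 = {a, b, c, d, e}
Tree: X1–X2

Yes; width 4.

Vertex coverage: the bags together contain {a, b, c, d, e, f}, the full vertex set. Edge coverage: each edge of G has both endpoints in at least one bag. Running intersection: for every vertex, the bags containing it form a connected subtree. All three properties hold, so this is a valid tree decomposition of width max|bag| − 1 = 4, and hence tw(G) ≤ 4.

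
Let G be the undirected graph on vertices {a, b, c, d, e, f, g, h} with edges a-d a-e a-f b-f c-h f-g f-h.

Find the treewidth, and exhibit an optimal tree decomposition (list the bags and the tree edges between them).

Treewidth 1.
One such decomposition:
Bags: B1 = {a, f}  B2 = {a, e}  B3 = {f, g}  B4 = {f, h}  B5 = {c, h}  B6 = {a, d}  B7 = {b, f}
Tree: B1–B2, B1–B3, B3–B4, B4–B5, B1–B6, B3–B7

Each bag holds 2 vertices, so the decomposition has width 1, which upper-bounds the treewidth. Since G has at least one edge (e.g. f–a), it is not an edgeless graph, so tw(G) ≥ 1. The upper and lower bounds meet at 1, so that is the treewidth.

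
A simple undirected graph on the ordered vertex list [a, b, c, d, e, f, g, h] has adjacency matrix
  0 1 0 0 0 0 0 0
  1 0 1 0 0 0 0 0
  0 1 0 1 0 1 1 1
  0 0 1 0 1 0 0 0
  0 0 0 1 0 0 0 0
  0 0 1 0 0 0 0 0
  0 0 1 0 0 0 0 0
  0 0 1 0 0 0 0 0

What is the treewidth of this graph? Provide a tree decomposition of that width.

Treewidth 1.
One such decomposition:
Bags: B1 = {c, d}  B2 = {d, e}  B3 = {c, h}  B4 = {c, f}  B5 = {c, g}  B6 = {b, c}  B7 = {a, b}
Tree: B1–B2, B1–B3, B1–B4, B3–B5, B3–B6, B6–B7

Every bag has size at most 2, so the width is 2 − 1 = 1 and tw(G) ≤ 1. Any graph with an edge has treewidth ≥ 1, and G has the edge d–c. The upper and lower bounds meet at 1, so that is the treewidth.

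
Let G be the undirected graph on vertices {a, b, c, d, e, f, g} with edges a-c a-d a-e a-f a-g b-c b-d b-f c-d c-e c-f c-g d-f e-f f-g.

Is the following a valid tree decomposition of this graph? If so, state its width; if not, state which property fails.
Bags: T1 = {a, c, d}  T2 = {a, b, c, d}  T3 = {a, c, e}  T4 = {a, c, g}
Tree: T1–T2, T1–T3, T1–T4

No — vertex f appears in no bag.

A tree decomposition must satisfy three properties: every vertex lies in some bag; for every edge, both endpoints lie together in some bag; and for every vertex, the bags containing it form a connected subtree. Here vertex f appears in no bag, so the decomposition is invalid.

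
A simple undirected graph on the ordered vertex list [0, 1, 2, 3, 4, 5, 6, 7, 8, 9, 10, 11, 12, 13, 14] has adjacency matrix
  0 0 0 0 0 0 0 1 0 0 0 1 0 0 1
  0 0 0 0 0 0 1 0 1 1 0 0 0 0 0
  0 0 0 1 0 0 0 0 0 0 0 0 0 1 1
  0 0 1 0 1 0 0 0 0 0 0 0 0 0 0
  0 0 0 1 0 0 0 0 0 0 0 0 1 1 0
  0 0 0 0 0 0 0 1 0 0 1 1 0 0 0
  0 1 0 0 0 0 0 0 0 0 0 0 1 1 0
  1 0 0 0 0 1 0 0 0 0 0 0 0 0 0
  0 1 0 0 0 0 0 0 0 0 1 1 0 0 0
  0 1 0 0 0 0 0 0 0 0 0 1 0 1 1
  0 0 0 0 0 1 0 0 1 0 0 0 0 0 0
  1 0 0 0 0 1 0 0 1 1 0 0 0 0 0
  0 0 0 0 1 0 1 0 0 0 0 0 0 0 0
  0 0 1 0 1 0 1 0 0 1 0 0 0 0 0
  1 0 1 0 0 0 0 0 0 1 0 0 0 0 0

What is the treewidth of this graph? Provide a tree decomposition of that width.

Treewidth 3.
One such decomposition:
Bags: B1 = {3, 4, 6, 12}  B2 = {3, 4, 6, 13}  B3 = {2, 3, 6, 13}  B4 = {1, 2, 6, 13}  B5 = {1, 2, 9, 13}  B6 = {1, 2, 9, 14}  B7 = {1, 8, 9, 14}  B8 = {8, 9, 11, 14}  B9 = {0, 8, 11, 14}  B10 = {0, 8, 10, 11}  B11 = {0, 5, 10, 11}  B12 = {0, 5, 7, 10}
Tree: B1–B2, B2–B3, B3–B4, B4–B5, B5–B6, B6–B7, B7–B8, B8–B9, B9–B10, B10–B11, B11–B12

Each bag holds 4 vertices, so the decomposition has width 3, which upper-bounds the treewidth. For the lower bound: the 4 vertex sets {3,4,12}, {6}, {13}, {1,2,9,14} are disjoint, each induces a connected subgraph, and every pair is joined by at least one edge of G. Contracting each set to a single vertex therefore yields K_{4} as a minor, and since treewidth is minor-monotone, tw(G) ≥ tw(K_{4}) = 3. Therefore the treewidth is 3.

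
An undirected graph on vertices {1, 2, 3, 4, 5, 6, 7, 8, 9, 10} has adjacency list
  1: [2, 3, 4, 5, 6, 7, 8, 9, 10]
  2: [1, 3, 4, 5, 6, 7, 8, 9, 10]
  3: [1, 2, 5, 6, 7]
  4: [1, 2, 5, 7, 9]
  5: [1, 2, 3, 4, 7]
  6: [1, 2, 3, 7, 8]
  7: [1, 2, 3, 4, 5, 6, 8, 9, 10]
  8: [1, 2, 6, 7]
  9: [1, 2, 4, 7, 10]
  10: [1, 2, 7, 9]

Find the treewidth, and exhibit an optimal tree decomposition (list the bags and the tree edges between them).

Each bag holds 5 vertices, so the decomposition has width 4, which upper-bounds the treewidth. For the lower bound, the 5 vertices {1, 2, 3, 5, 7} are pairwise adjacent, and any tree decomposition puts a clique entirely inside one bag — forcing width ≥ 4. The upper and lower bounds meet at 4, so that is the treewidth.

Treewidth 4.
Bags: B1 = {1, 2, 4, 5, 7}  B2 = {1, 2, 3, 5, 7}  B3 = {1, 2, 3, 6, 7}  B4 = {1, 2, 6, 7, 8}  B5 = {1, 2, 4, 7, 9}  B6 = {1, 2, 7, 9, 10}
Tree: B1–B2, B2–B3, B3–B4, B1–B5, B5–B6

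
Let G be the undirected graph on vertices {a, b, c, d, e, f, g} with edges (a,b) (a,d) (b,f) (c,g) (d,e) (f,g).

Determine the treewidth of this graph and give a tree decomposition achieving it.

Treewidth 1.
One optimal decomposition is:
Bags: B1 = {d, e}  B2 = {a, d}  B3 = {a, b}  B4 = {b, f}  B5 = {f, g}  B6 = {c, g}
Tree: B1–B2, B2–B3, B3–B4, B4–B5, B5–B6

Each bag holds 2 vertices, so the decomposition has width 1, which upper-bounds the treewidth. G has an edge, so its treewidth is at least 1. Combining the bounds, tw(G) = 1.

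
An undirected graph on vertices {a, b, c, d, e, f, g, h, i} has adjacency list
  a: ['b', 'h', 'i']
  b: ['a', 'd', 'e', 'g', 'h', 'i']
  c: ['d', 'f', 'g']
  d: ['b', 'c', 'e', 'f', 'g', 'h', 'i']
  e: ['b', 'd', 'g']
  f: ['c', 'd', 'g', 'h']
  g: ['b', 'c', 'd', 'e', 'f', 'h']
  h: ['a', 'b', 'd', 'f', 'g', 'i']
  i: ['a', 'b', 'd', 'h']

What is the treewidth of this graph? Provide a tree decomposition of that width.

The largest bag has 4 vertices, giving width 3; this decomposition certifies tw(G) ≤ 3. On the other hand G contains the 4-clique {b, d, e, g}. A clique must lie in a single bag of any decomposition, so no decomposition can have width below 3. Therefore the treewidth is 3.

Treewidth 3.
One such decomposition:
Bags: B1 = {b, d, h, i}  B2 = {b, d, g, h}  B3 = {b, d, e, g}  B4 = {d, f, g, h}  B5 = {c, d, f, g}  B6 = {a, b, h, i}
Tree: B1–B2, B2–B3, B2–B4, B4–B5, B1–B6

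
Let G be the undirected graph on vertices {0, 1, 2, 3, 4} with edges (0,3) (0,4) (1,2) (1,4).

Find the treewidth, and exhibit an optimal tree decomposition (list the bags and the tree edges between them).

Treewidth 1.
Bags: B1 = {1, 2}  B2 = {1, 4}  B3 = {0, 4}  B4 = {0, 3}
Tree: B1–B2, B2–B3, B3–B4

The largest bag has 2 vertices, giving width 1; this decomposition certifies tw(G) ≤ 1. Since G has at least one edge (e.g. 2–1), it is not an edgeless graph, so tw(G) ≥ 1. The upper and lower bounds meet at 1, so that is the treewidth.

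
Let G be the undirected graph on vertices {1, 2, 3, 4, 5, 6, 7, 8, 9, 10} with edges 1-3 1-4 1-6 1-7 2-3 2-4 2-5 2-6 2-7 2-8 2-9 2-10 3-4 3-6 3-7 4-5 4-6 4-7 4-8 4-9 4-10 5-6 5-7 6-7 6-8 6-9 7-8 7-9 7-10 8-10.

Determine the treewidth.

A width-4 tree decomposition is:
Bags: B1 = {2, 4, 5, 6, 7}  B2 = {2, 4, 6, 7, 9}  B3 = {2, 3, 4, 6, 7}  B4 = {1, 3, 4, 6, 7}  B5 = {2, 4, 6, 7, 8}  B6 = {2, 4, 7, 8, 10}
Tree: B1–B2, B1–B3, B3–B4, B2–B5, B5–B6
Each bag holds 5 vertices, so the decomposition has width 4, which upper-bounds the treewidth. On the other hand G contains the 5-clique {1, 3, 4, 6, 7}. A clique must lie in a single bag of any decomposition, so no decomposition can have width below 4. The upper and lower bounds meet at 4, so that is the treewidth.

4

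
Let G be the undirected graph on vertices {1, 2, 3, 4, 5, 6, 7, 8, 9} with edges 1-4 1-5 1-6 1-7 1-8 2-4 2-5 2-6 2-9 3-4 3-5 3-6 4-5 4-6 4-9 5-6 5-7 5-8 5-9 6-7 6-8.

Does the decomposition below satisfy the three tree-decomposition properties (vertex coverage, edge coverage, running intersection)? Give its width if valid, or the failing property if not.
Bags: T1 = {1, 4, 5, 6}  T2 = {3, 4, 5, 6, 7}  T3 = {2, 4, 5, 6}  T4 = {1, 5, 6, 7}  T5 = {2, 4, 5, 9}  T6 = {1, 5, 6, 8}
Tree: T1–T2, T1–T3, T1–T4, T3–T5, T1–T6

A tree decomposition must satisfy three properties: every vertex lies in some bag; for every edge, both endpoints lie together in some bag; and for every vertex, the bags containing it form a connected subtree. Here bags containing vertex 7 are not connected in the tree, so the decomposition is invalid.

No — bags containing vertex 7 are not connected in the tree.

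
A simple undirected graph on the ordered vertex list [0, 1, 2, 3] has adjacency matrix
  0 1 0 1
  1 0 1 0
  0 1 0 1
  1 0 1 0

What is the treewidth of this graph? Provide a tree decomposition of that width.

The largest bag has 3 vertices, giving width 2; this decomposition certifies tw(G) ≤ 2. For the lower bound, G contains the cycle 0–3–2–1–0, so G is not a forest; only forests have treewidth ≤ 1, hence tw(G) ≥ 2. Combining the bounds, tw(G) = 2.

Treewidth 2.
Bags: B1 = {0, 2, 3}  B2 = {0, 1, 2}
Tree: B1–B2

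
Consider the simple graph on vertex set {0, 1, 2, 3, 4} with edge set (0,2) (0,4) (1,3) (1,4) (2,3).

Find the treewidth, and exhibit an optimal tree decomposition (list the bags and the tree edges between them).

The largest bag has 3 vertices, giving width 2; this decomposition certifies tw(G) ≤ 2. Since 0–4–1–3–2–0 is a cycle in G, G is not acyclic. Forests are exactly the graphs of treewidth ≤ 1, so tw(G) ≥ 2. Hence tw(G) = 2 exactly.

Treewidth 2.
One optimal decomposition is:
Bags: B1 = {0, 1, 4}  B2 = {0, 1, 3}  B3 = {0, 2, 3}
Tree: B1–B2, B2–B3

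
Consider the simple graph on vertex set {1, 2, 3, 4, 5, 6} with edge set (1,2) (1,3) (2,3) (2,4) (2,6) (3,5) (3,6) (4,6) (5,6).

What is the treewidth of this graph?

A width-2 tree decomposition is:
Bags: B1 = {2, 3, 6}  B2 = {3, 5, 6}  B3 = {2, 4, 6}  B4 = {1, 2, 3}
Tree: B1–B2, B1–B3, B1–B4
Each bag holds 3 vertices, so the decomposition has width 2, which upper-bounds the treewidth. Conversely, {1, 2, 3} is a clique of size 3, and the vertices of any clique must share a bag in every tree decomposition; so some bag has ≥ 3 vertices and tw(G) ≥ 2. Hence tw(G) = 2 exactly.

2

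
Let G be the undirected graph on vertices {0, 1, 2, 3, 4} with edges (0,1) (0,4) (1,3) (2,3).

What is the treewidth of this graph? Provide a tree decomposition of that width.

The largest bag has 2 vertices, giving width 1; this decomposition certifies tw(G) ≤ 1. Since G has at least one edge (e.g. 3–1), it is not an edgeless graph, so tw(G) ≥ 1. Therefore the treewidth is 1.

Treewidth 1.
Bags: B1 = {1, 3}  B2 = {0, 1}  B3 = {0, 4}  B4 = {2, 3}
Tree: B1–B2, B2–B3, B1–B4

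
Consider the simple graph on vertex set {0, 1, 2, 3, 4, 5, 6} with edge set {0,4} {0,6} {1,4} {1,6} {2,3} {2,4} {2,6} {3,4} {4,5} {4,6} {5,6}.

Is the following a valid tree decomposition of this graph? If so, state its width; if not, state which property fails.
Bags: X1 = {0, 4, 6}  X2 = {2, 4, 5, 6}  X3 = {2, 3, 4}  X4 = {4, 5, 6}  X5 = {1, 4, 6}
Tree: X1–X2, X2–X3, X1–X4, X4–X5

No — bags containing vertex 5 are not connected in the tree.

A tree decomposition must satisfy three properties: every vertex lies in some bag; for every edge, both endpoints lie together in some bag; and for every vertex, the bags containing it form a connected subtree. Here bags containing vertex 5 are not connected in the tree, so the decomposition is invalid.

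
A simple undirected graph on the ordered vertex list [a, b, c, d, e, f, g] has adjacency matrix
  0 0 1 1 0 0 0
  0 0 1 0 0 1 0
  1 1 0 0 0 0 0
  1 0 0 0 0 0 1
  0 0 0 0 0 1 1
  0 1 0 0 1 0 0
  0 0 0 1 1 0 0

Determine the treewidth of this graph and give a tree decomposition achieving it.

Treewidth 2.
One such decomposition:
Bags: B1 = {b, c, f}  B2 = {c, e, f}  B3 = {c, e, g}  B4 = {c, d, g}  B5 = {a, c, d}
Tree: B1–B2, B2–B3, B3–B4, B4–B5

The largest bag has 3 vertices, giving width 2; this decomposition certifies tw(G) ≤ 2. Since c–b–f–e–g–d–a–c is a cycle in G, G is not acyclic. Forests are exactly the graphs of treewidth ≤ 1, so tw(G) ≥ 2. Hence tw(G) = 2 exactly.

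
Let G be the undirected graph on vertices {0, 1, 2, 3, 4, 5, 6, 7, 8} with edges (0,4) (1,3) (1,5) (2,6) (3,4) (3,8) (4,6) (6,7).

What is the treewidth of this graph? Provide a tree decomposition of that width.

Treewidth 1.
One such decomposition:
Bags: B1 = {3, 8}  B2 = {1, 3}  B3 = {3, 4}  B4 = {0, 4}  B5 = {1, 5}  B6 = {4, 6}  B7 = {6, 7}  B8 = {2, 6}
Tree: B1–B2, B1–B3, B3–B4, B2–B5, B4–B6, B6–B7, B6–B8

Each bag holds 2 vertices, so the decomposition has width 1, which upper-bounds the treewidth. Since G has at least one edge (e.g. 3–8), it is not an edgeless graph, so tw(G) ≥ 1. Therefore the treewidth is 1.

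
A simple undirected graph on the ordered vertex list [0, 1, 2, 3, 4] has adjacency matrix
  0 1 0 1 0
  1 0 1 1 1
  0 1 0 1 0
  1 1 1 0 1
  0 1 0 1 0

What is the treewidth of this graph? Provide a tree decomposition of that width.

Each bag holds 3 vertices, so the decomposition has width 2, which upper-bounds the treewidth. On the other hand G contains the 3-clique {0, 1, 3}. A clique must lie in a single bag of any decomposition, so no decomposition can have width below 2. The upper and lower bounds meet at 2, so that is the treewidth.

Treewidth 2.
Bags: B1 = {1, 2, 3}  B2 = {0, 1, 3}  B3 = {1, 3, 4}
Tree: B1–B2, B2–B3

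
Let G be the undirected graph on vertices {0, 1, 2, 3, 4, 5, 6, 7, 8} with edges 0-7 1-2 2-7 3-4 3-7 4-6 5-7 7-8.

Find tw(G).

A width-1 tree decomposition is:
Bags: B1 = {7, 8}  B2 = {3, 7}  B3 = {3, 4}  B4 = {5, 7}  B5 = {4, 6}  B6 = {2, 7}  B7 = {1, 2}  B8 = {0, 7}
Tree: B1–B2, B2–B3, B2–B4, B3–B5, B2–B6, B6–B7, B6–B8
The largest bag has 2 vertices, giving width 1; this decomposition certifies tw(G) ≤ 1. G has an edge, so its treewidth is at least 1. Hence tw(G) = 1 exactly.

1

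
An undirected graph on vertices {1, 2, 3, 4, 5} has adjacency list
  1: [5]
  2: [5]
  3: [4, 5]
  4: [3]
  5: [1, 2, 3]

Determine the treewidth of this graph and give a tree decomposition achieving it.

The largest bag has 2 vertices, giving width 1; this decomposition certifies tw(G) ≤ 1. Since G has at least one edge (e.g. 5–3), it is not an edgeless graph, so tw(G) ≥ 1. The upper and lower bounds meet at 1, so that is the treewidth.

Treewidth 1.
Bags: B1 = {3, 5}  B2 = {2, 5}  B3 = {3, 4}  B4 = {1, 5}
Tree: B1–B2, B1–B3, B2–B4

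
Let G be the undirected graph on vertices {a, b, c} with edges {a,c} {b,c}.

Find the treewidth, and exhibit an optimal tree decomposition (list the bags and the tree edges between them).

Every bag has size at most 2, so the width is 2 − 1 = 1 and tw(G) ≤ 1. Any graph with an edge has treewidth ≥ 1, and G has the edge a–c. Hence tw(G) = 1 exactly.

Treewidth 1.
One optimal decomposition is:
Bags: B1 = {a, c}  B2 = {b, c}
Tree: B1–B2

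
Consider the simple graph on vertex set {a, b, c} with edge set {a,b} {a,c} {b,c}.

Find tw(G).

2

A width-2 tree decomposition is:
Bags: B1 = {a, b, c}
Tree: (single bag)
With just one bag of size 3, the width is 3 − 1 = 2, so tw(G) ≤ 2. For the lower bound, the 3 vertices {a, b, c} are pairwise adjacent, and any tree decomposition puts a clique entirely inside one bag — forcing width ≥ 2. The upper and lower bounds meet at 2, so that is the treewidth.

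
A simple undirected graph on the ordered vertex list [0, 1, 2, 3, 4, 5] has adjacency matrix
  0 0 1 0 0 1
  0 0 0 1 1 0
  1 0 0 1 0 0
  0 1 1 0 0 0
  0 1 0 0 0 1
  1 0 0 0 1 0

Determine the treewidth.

2

A width-2 tree decomposition is:
Bags: B1 = {0, 4, 5}  B2 = {0, 1, 4}  B3 = {0, 1, 3}  B4 = {0, 2, 3}
Tree: B1–B2, B2–B3, B3–B4
Each bag holds 3 vertices, so the decomposition has width 2, which upper-bounds the treewidth. Since 0–5–4–1–3–2–0 is a cycle in G, G is not acyclic. Forests are exactly the graphs of treewidth ≤ 1, so tw(G) ≥ 2. Combining the bounds, tw(G) = 2.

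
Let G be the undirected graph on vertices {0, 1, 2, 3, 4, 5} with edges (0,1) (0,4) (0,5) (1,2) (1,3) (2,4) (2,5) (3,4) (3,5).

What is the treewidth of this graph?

A width-3 tree decomposition is:
Bags: B1 = {0, 1, 2, 3}  B2 = {0, 2, 3, 4}  B3 = {0, 2, 3, 5}
Tree: B1–B2, B2–B3
Each bag holds 4 vertices, so the decomposition has width 3, which upper-bounds the treewidth. For the lower bound: the 4 vertex sets {1,3}, {2,4}, {0}, {5} are disjoint, each induces a connected subgraph, and every pair is joined by at least one edge of G. Contracting each set to a single vertex therefore yields K_{4} as a minor, and since treewidth is minor-monotone, tw(G) ≥ tw(K_{4}) = 3. Therefore the treewidth is 3.

3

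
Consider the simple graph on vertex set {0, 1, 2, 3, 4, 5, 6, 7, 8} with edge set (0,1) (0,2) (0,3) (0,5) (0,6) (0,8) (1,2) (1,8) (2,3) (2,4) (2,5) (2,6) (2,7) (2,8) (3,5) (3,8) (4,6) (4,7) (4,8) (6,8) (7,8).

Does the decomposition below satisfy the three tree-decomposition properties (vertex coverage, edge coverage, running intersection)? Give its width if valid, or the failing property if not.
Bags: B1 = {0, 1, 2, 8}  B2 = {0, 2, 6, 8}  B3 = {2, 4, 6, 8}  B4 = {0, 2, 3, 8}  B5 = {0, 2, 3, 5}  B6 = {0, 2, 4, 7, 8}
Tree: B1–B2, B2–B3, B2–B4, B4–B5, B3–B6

No — bags containing vertex 0 are not connected in the tree.

A tree decomposition must satisfy three properties: every vertex lies in some bag; for every edge, both endpoints lie together in some bag; and for every vertex, the bags containing it form a connected subtree. Here bags containing vertex 0 are not connected in the tree, so the decomposition is invalid.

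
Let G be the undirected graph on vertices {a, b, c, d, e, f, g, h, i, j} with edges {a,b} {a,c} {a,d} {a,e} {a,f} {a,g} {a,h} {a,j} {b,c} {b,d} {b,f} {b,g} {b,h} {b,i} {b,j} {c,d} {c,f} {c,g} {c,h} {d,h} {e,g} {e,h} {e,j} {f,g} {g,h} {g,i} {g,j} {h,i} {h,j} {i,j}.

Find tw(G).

A width-4 tree decomposition is:
Bags: B1 = {a, b, c, g, h}  B2 = {a, b, c, d, h}  B3 = {a, b, c, f, g}  B4 = {a, b, g, h, j}  B5 = {b, g, h, i, j}  B6 = {a, e, g, h, j}
Tree: B1–B2, B1–B3, B1–B4, B4–B5, B4–B6
Every bag has size at most 5, so the width is 5 − 1 = 4 and tw(G) ≤ 4. On the other hand G contains the 5-clique {a, b, c, d, h}. A clique must lie in a single bag of any decomposition, so no decomposition can have width below 4. Hence tw(G) = 4 exactly.

4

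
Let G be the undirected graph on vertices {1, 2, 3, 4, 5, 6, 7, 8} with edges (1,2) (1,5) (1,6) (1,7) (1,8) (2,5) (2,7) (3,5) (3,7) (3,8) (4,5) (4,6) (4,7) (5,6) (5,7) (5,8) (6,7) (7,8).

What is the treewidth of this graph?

3

A width-3 tree decomposition is:
Bags: B1 = {1, 5, 7, 8}  B2 = {1, 5, 6, 7}  B3 = {1, 2, 5, 7}  B4 = {4, 5, 6, 7}  B5 = {3, 5, 7, 8}
Tree: B1–B2, B2–B3, B2–B4, B1–B5
Every bag has size at most 4, so the width is 4 − 1 = 3 and tw(G) ≤ 3. For the lower bound, the 4 vertices {1, 5, 7, 8} are pairwise adjacent, and any tree decomposition puts a clique entirely inside one bag — forcing width ≥ 3. Therefore the treewidth is 3.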